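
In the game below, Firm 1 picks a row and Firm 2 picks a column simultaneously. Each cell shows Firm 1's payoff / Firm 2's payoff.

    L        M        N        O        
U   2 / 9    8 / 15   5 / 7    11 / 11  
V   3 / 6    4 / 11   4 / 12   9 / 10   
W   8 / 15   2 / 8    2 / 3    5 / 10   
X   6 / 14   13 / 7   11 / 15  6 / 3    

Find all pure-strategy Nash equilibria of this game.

(W, L) and (X, N)

Find each player's best response to every opponent strategy; NE are the intersections.
Firm 1's best responses — vs L: W (payoff 8); vs M: X (payoff 13); vs N: X (payoff 11); vs O: U (payoff 11).
Firm 2's best responses — vs U: M (payoff 15); vs V: N (payoff 12); vs W: L (payoff 15); vs X: N (payoff 15).
Mutual best responses occur at (W, L) and (X, N); at each, neither player gains by switching.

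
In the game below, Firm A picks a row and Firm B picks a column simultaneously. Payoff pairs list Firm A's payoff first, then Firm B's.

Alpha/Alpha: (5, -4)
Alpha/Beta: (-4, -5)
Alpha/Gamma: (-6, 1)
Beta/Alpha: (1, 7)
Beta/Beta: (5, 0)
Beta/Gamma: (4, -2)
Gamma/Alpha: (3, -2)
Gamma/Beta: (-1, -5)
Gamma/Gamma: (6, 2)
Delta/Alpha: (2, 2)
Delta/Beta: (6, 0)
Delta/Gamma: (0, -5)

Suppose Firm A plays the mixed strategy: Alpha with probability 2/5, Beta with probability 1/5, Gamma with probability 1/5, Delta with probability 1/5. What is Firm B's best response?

Firm B's best reply maximizes expected payoff against the mix.
Alpha: (2/5)·(-4) + (1/5)·7 + (1/5)·(-2) + (1/5)·2 = -1/5
Beta: (2/5)·(-5) + (1/5)·0 + (1/5)·(-5) + (1/5)·0 = -3
Gamma: (2/5)·1 + (1/5)·(-2) + (1/5)·2 + (1/5)·(-5) = -3/5
Highest expected payoff is -1/5, from Alpha.

Alpha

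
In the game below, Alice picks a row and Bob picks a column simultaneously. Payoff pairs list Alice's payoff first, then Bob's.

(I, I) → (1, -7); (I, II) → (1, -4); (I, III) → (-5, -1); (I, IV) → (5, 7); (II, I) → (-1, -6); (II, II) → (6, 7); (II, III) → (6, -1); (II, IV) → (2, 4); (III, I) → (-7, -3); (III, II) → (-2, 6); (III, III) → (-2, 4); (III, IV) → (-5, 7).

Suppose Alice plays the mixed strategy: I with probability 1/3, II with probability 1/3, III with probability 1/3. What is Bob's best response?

IV

Compute Bob's expected payoff from each pure strategy against the given mix.
I: (1/3)·(-7) + (1/3)·(-6) + (1/3)·(-3) = -16/3
II: (1/3)·(-4) + (1/3)·7 + (1/3)·6 = 3
III: (1/3)·(-1) + (1/3)·(-1) + (1/3)·4 = 2/3
IV: (1/3)·7 + (1/3)·4 + (1/3)·7 = 6
Highest expected payoff is 6, from IV.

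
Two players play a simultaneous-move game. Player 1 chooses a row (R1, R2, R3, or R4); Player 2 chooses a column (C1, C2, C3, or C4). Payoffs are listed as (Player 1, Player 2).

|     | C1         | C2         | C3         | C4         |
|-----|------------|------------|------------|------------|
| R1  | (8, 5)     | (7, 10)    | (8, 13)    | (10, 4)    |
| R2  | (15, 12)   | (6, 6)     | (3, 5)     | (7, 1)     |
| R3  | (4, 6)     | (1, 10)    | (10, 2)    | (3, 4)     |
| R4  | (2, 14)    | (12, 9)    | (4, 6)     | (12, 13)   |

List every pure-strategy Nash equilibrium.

A profile is a Nash equilibrium when each player is best-responding to the other.
Player 1's best responses — vs C1: R2 (payoff 15); vs C2: R4 (payoff 12); vs C3: R3 (payoff 10); vs C4: R4 (payoff 12).
Player 2's best responses — vs R1: C3 (payoff 13); vs R2: C1 (payoff 12); vs R3: C2 (payoff 10); vs R4: C1 (payoff 14).
The only mutual best response is (R2, C1); neither player gains by switching there.

(R2, C1)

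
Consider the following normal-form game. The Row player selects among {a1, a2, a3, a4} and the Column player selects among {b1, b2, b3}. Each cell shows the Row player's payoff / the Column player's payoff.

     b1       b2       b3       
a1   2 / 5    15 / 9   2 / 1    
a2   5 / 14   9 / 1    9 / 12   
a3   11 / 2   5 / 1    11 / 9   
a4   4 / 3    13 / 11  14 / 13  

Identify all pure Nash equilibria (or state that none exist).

(a1, b2) and (a4, b3)

Find each player's best response to every opponent strategy; NE are the intersections.
The Row player's best responses — vs b1: a3 (payoff 11); vs b2: a1 (payoff 15); vs b3: a4 (payoff 14).
The Column player's best responses — vs a1: b2 (payoff 9); vs a2: b1 (payoff 14); vs a3: b3 (payoff 9); vs a4: b3 (payoff 13).
Mutual best responses occur at (a1, b2) and (a4, b3); at each, neither player gains by switching.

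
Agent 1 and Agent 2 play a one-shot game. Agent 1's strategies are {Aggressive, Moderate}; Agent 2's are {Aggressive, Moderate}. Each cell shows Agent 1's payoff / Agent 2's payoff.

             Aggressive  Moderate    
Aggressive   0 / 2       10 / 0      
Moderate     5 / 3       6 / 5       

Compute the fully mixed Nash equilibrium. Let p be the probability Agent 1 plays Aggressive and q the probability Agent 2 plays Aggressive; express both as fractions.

Each player's mixing probability is pinned down by making the *other* player indifferent.
Agent 2 indifferent between Aggressive and Moderate: p·2 + (1−p)·3 = p·0 + (1−p)·5 ⟹ 3 + (-1)p = 5 + (-5)p ⟹ p = 1/2.
Agent 1 indifferent between Aggressive and Moderate: q·0 + (1−q)·10 = q·5 + (1−q)·6 ⟹ 10 + (-10)q = 6 + (-1)q ⟹ q = 4/9.

p = 1/2, q = 4/9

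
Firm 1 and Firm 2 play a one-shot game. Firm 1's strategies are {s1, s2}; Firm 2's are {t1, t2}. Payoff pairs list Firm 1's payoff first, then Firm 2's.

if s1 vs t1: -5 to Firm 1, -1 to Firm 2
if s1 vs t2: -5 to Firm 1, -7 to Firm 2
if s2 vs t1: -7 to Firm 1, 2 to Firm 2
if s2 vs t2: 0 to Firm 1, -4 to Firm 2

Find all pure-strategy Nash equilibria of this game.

Find each player's best response to every opponent strategy; NE are the intersections.
Firm 1's best responses — vs t1: s1 (payoff -5); vs t2: s2 (payoff 0).
Firm 2's best responses — vs s1: t1 (payoff -1); vs s2: t1 (payoff 2).
The only mutual best response is (s1, t1); neither player gains by switching there.

(s1, t1)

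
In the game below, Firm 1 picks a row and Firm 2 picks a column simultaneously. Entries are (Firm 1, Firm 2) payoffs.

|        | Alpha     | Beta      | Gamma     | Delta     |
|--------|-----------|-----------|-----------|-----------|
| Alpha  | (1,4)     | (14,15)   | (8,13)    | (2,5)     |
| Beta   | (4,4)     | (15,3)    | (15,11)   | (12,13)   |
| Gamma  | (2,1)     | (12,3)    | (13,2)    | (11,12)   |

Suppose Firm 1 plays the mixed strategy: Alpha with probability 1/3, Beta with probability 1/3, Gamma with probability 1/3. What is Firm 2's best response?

Firm 2's best reply maximizes expected payoff against the mix.
Alpha: (1/3)·4 + (1/3)·4 + (1/3)·1 = 3
Beta: (1/3)·15 + (1/3)·3 + (1/3)·3 = 7
Gamma: (1/3)·13 + (1/3)·11 + (1/3)·2 = 26/3
Delta: (1/3)·5 + (1/3)·13 + (1/3)·12 = 10
Highest expected payoff is 10, from Delta.

Delta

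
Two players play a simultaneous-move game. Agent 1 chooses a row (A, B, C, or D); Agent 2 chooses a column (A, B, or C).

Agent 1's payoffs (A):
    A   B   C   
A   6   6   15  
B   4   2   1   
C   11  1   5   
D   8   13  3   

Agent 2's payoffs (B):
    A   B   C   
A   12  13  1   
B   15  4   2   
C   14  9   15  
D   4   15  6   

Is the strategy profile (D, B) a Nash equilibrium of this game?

Yes

Holding Agent 2 at B: Agent 1 gets 13 from D, versus 6 from A, 2 from B, 1 from C. No profitable deviation for Agent 1.
Holding Agent 1 at D: Agent 2 gets 15 from B, versus 4 from A, 6 from C. No profitable deviation for Agent 2 either.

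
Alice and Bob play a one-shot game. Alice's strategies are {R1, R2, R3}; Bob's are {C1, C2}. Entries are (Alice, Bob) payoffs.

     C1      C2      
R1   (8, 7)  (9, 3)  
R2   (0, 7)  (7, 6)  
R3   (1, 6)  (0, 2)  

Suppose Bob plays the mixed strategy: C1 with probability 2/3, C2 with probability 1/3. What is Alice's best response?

Alice's best reply maximizes expected payoff against the mix.
R1: (2/3)·8 + (1/3)·9 = 25/3
R2: (2/3)·0 + (1/3)·7 = 7/3
R3: (2/3)·1 + (1/3)·0 = 2/3
Highest expected payoff is 25/3, from R1.

R1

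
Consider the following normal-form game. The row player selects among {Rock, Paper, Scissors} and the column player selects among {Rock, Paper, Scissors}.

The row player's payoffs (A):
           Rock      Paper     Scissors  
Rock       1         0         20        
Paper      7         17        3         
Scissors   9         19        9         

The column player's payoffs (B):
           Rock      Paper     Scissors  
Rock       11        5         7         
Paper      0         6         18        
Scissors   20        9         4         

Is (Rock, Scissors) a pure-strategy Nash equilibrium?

No

Holding the column player at Scissors: the row player gets 20 from Rock, versus 3 from Paper, 9 from Scissors. No profitable deviation for the row player.
Holding the row player at Rock: the column player gets 7 from Scissors but could get 11 by switching to Rock. The column player has a profitable deviation.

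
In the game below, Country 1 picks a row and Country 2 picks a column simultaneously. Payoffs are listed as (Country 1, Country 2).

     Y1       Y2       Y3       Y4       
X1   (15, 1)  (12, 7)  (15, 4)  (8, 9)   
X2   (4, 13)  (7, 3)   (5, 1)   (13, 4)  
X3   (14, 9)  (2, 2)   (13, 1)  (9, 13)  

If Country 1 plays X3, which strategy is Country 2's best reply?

Y4

With Country 1 fixed at X3, Country 2's payoffs are: Y1 → 9, Y2 → 2, Y3 → 1, Y4 → 13.
The maximum is 13, achieved by Y4.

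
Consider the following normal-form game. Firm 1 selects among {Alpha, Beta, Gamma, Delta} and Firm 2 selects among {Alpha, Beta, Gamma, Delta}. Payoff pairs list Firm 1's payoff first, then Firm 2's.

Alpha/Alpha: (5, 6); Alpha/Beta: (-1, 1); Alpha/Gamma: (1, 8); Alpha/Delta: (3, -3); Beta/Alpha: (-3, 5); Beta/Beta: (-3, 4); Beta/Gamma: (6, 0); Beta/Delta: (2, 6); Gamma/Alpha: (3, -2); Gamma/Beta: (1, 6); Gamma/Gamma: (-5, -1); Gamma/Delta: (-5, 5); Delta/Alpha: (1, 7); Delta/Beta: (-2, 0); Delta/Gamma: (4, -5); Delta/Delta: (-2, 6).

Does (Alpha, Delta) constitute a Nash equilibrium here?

Holding Firm 2 at Delta: Firm 1 gets 3 from Alpha, versus 2 from Beta, -5 from Gamma, -2 from Delta. No profitable deviation for Firm 1.
Holding Firm 1 at Alpha: Firm 2 gets -3 from Delta but could get 8 by switching to Gamma. Firm 2 has a profitable deviation.

No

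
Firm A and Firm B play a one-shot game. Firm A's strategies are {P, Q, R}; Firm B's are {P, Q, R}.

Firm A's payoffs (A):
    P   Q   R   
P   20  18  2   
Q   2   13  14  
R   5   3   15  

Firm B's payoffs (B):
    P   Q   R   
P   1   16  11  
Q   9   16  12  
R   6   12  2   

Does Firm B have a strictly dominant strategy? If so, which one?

Check whether one of Firm B's strategies beats all alternatives regardless of what the opponent does.
Q strictly dominates: vs P: 16 > each of {1, 11}; vs Q: 16 > each of {9, 12}; vs R: 12 > each of {6, 2}.

Q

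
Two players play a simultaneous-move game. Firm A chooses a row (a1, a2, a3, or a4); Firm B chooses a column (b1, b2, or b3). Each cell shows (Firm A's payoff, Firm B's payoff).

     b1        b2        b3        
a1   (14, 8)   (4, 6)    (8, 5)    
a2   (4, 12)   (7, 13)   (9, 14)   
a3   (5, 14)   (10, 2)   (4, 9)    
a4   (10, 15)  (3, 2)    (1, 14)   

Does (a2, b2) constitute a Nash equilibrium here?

Holding Firm B at b2: Firm A gets 7 from a2 but could get 10 by switching to a3. Firm A has a profitable deviation.

No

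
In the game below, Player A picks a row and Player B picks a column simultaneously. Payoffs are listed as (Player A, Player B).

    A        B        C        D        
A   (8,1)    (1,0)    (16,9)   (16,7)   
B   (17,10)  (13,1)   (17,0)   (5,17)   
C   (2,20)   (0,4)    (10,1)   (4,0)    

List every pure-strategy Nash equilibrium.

No pure-strategy Nash equilibrium

Find each player's best response to every opponent strategy; NE are the intersections.
Player A's best responses — vs A: B (payoff 17); vs B: B (payoff 13); vs C: B (payoff 17); vs D: A (payoff 16).
Player B's best responses — vs A: C (payoff 9); vs B: D (payoff 17); vs C: A (payoff 20).
No cell has both players best-responding. For instance, Player A's best reply to D is A, but against A Player B prefers C over D.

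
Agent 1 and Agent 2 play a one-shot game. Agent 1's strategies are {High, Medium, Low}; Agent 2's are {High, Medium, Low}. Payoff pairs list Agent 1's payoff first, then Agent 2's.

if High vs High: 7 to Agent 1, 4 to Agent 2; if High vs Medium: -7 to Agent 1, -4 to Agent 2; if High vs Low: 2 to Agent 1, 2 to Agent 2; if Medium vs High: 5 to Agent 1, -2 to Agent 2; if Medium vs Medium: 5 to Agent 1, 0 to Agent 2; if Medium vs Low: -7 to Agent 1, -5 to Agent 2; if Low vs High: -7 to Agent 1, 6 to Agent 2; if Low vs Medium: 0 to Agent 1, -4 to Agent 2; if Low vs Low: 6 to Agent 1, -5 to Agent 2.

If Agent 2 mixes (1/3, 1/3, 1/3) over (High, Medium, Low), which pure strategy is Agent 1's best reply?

Medium

Compute Agent 1's expected payoff from each pure strategy against the given mix.
High: (1/3)·7 + (1/3)·(-7) + (1/3)·2 = 2/3
Medium: (1/3)·5 + (1/3)·5 + (1/3)·(-7) = 1
Low: (1/3)·(-7) + (1/3)·0 + (1/3)·6 = -1/3
Highest expected payoff is 1, from Medium.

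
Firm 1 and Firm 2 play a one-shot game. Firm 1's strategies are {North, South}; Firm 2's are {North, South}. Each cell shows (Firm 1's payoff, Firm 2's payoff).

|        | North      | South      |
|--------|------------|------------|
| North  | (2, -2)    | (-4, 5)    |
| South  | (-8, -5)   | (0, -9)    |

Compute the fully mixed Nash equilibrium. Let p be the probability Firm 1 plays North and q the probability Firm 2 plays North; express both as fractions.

p = 4/11, q = 2/7

In a mixed NE each player is indifferent between their pure strategies, so the opponent's mix sets the indifference.
Firm 2 indifferent between North and South: p·(-2) + (1−p)·(-5) = p·5 + (1−p)·(-9) ⟹ (-5) + 3p = (-9) + 14p ⟹ p = 4/11.
Firm 1 indifferent between North and South: q·2 + (1−q)·(-4) = q·(-8) + (1−q)·0 ⟹ (-4) + 6q = 0 + (-8)q ⟹ q = 2/7.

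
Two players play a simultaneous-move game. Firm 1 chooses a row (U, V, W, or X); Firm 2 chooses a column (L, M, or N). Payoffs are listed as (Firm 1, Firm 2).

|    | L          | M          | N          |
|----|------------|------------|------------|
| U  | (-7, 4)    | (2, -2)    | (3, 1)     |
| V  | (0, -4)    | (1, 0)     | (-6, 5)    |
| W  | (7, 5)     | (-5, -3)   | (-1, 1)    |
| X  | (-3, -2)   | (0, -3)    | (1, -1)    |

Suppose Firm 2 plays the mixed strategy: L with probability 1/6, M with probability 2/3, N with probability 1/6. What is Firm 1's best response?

U

Firm 1's best reply maximizes expected payoff against the mix.
U: (1/6)·(-7) + (2/3)·2 + (1/6)·3 = 2/3
V: (1/6)·0 + (2/3)·1 + (1/6)·(-6) = -1/3
W: (1/6)·7 + (2/3)·(-5) + (1/6)·(-1) = -7/3
X: (1/6)·(-3) + (2/3)·0 + (1/6)·1 = -1/3
Highest expected payoff is 2/3, from U.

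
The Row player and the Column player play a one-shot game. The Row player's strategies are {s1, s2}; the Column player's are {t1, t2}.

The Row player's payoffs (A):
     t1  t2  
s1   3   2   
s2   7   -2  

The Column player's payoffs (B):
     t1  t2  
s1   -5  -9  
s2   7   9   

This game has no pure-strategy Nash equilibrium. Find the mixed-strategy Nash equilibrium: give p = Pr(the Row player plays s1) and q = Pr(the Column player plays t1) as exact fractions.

In a mixed NE each player is indifferent between their pure strategies, so the opponent's mix sets the indifference.
The Column player indifferent between t1 and t2: p·(-5) + (1−p)·7 = p·(-9) + (1−p)·9 ⟹ 7 + (-12)p = 9 + (-18)p ⟹ p = 1/3.
The Row player indifferent between s1 and s2: q·3 + (1−q)·2 = q·7 + (1−q)·(-2) ⟹ 2 + 1q = (-2) + 9q ⟹ q = 1/2.

p = 1/3, q = 1/2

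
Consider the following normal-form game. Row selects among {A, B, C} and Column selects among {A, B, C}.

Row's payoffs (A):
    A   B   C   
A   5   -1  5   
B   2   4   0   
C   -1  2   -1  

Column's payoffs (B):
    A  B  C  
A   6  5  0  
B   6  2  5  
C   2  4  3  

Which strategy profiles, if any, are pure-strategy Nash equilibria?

(A, A)

Find each player's best response to every opponent strategy; NE are the intersections.
Row's best responses — vs A: A (payoff 5); vs B: B (payoff 4); vs C: A (payoff 5).
Column's best responses — vs A: A (payoff 6); vs B: A (payoff 6); vs C: B (payoff 4).
The only mutual best response is (A, A); neither player gains by switching there.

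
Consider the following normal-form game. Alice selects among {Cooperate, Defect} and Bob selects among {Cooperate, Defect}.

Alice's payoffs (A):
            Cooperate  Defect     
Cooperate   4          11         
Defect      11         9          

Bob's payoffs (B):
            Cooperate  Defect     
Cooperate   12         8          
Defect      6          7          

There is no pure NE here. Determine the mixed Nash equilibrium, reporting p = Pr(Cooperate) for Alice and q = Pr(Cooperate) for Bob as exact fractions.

In a mixed NE each player is indifferent between their pure strategies, so the opponent's mix sets the indifference.
Bob indifferent between Cooperate and Defect: p·12 + (1−p)·6 = p·8 + (1−p)·7 ⟹ 6 + 6p = 7 + 1p ⟹ p = 1/5.
Alice indifferent between Cooperate and Defect: q·4 + (1−q)·11 = q·11 + (1−q)·9 ⟹ 11 + (-7)q = 9 + 2q ⟹ q = 2/9.

p = 1/5, q = 2/9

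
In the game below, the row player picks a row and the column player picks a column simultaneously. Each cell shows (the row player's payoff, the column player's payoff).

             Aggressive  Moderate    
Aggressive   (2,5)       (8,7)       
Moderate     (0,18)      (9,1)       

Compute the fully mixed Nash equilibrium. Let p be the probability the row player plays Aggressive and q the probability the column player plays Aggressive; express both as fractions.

p = 17/19, q = 1/3

Each player's mixing probability is pinned down by making the *other* player indifferent.
The column player indifferent between Aggressive and Moderate: p·5 + (1−p)·18 = p·7 + (1−p)·1 ⟹ 18 + (-13)p = 1 + 6p ⟹ p = 17/19.
The row player indifferent between Aggressive and Moderate: q·2 + (1−q)·8 = q·0 + (1−q)·9 ⟹ 8 + (-6)q = 9 + (-9)q ⟹ q = 1/3.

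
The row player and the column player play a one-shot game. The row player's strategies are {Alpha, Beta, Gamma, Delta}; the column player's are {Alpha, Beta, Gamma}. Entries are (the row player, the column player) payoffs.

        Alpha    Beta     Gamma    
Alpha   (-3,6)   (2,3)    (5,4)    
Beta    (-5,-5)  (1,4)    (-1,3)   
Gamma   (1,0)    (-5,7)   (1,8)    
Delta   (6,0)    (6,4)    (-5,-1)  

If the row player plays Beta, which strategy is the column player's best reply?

Beta

With the row player fixed at Beta, the column player's payoffs are: Alpha → -5, Beta → 4, Gamma → 3.
The maximum is 4, achieved by Beta.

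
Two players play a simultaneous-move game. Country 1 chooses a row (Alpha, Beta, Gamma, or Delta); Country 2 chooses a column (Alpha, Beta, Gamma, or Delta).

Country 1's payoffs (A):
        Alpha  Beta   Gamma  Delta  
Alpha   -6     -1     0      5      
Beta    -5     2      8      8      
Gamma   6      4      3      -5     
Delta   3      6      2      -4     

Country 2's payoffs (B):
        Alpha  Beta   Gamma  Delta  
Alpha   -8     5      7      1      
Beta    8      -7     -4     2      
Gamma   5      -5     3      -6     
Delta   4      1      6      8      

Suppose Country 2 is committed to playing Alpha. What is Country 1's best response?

With Country 2 fixed at Alpha, Country 1's payoffs are: Alpha → -6, Beta → -5, Gamma → 6, Delta → 3.
The maximum is 6, achieved by Gamma.

Gamma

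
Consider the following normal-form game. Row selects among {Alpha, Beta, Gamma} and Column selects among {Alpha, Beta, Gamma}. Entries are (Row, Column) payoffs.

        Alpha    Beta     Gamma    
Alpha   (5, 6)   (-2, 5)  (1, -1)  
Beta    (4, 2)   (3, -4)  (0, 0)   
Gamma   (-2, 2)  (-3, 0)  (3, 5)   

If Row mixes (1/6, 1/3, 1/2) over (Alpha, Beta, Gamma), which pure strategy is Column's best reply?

Compute Column's expected payoff from each pure strategy against the given mix.
Alpha: (1/6)·6 + (1/3)·2 + (1/2)·2 = 8/3
Beta: (1/6)·5 + (1/3)·(-4) + (1/2)·0 = -1/2
Gamma: (1/6)·(-1) + (1/3)·0 + (1/2)·5 = 7/3
Highest expected payoff is 8/3, from Alpha.

Alpha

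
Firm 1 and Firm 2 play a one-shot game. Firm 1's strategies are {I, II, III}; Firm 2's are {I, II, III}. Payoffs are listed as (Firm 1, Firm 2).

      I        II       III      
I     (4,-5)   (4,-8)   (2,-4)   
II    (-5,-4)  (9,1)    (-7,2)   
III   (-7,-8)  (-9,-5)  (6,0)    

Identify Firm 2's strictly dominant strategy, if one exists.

A strategy is strictly dominant if it gives Firm 2 a strictly higher payoff than every other strategy, against every choice by the opponent.
III strictly dominates: vs I: -4 > each of {-5, -8}; vs II: 2 > each of {-4, 1}; vs III: 0 > each of {-8, -5}.

III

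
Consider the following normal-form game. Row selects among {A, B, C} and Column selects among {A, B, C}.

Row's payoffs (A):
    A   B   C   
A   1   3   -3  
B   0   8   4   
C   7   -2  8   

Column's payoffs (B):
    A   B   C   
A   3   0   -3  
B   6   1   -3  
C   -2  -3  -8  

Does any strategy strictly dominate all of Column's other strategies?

A strategy is strictly dominant if it gives Column a strictly higher payoff than every other strategy, against every choice by the opponent.
A strictly dominates: vs A: 3 > each of {0, -3}; vs B: 6 > each of {1, -3}; vs C: -2 > each of {-3, -8}.

A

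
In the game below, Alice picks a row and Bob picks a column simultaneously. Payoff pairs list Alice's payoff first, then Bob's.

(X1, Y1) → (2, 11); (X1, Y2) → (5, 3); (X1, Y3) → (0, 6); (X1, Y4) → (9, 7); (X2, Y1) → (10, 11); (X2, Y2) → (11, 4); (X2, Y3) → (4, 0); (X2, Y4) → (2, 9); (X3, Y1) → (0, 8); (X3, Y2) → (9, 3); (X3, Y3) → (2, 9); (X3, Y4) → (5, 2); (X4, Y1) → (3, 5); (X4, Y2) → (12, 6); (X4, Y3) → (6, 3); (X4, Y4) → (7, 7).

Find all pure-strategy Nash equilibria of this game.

Find each player's best response to every opponent strategy; NE are the intersections.
Alice's best responses — vs Y1: X2 (payoff 10); vs Y2: X4 (payoff 12); vs Y3: X4 (payoff 6); vs Y4: X1 (payoff 9).
Bob's best responses — vs X1: Y1 (payoff 11); vs X2: Y1 (payoff 11); vs X3: Y3 (payoff 9); vs X4: Y4 (payoff 7).
The only mutual best response is (X2, Y1); neither player gains by switching there.

(X2, Y1)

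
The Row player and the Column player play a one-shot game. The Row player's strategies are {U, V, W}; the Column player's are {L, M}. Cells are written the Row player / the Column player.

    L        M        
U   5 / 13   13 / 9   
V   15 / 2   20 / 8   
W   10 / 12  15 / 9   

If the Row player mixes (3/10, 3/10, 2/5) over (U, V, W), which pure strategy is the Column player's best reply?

L

Compute the Column player's expected payoff from each pure strategy against the given mix.
L: (3/10)·13 + (3/10)·2 + (2/5)·12 = 93/10
M: (3/10)·9 + (3/10)·8 + (2/5)·9 = 87/10
Highest expected payoff is 93/10, from L.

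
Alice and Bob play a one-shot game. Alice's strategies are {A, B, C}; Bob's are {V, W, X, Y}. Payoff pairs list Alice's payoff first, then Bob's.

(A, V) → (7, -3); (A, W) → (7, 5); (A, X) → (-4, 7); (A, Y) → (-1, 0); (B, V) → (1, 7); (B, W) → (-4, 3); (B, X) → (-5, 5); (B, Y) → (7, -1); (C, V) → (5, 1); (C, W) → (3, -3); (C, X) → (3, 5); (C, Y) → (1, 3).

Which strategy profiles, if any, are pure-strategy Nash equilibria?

Check mutual best responses: a cell is a NE iff neither player can gain by unilaterally deviating.
Alice's best responses — vs V: A (payoff 7); vs W: A (payoff 7); vs X: C (payoff 3); vs Y: B (payoff 7).
Bob's best responses — vs A: X (payoff 7); vs B: V (payoff 7); vs C: X (payoff 5).
The only mutual best response is (C, X); neither player gains by switching there.

(C, X)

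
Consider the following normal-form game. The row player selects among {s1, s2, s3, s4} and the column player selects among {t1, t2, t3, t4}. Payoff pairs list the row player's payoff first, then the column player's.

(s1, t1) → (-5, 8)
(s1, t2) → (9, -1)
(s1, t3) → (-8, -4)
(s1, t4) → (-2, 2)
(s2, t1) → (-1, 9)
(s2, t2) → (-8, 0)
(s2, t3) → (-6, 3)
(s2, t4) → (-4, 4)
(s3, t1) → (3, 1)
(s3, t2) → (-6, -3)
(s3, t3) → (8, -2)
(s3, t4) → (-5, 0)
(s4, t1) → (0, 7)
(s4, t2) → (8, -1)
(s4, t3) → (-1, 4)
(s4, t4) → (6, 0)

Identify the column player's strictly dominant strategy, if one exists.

t1

A strategy is strictly dominant if it gives the column player a strictly higher payoff than every other strategy, against every choice by the opponent.
t1 strictly dominates: vs s1: 8 > each of {-1, -4, 2}; vs s2: 9 > each of {0, 3, 4}; vs s3: 1 > each of {-3, -2, 0}; vs s4: 7 > each of {-1, 4, 0}.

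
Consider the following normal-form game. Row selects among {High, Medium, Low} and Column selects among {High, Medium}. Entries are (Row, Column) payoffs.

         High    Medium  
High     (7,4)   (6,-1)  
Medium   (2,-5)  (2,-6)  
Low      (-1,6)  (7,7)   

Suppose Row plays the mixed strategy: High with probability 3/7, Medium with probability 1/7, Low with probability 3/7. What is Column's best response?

Compute Column's expected payoff from each pure strategy against the given mix.
High: (3/7)·4 + (1/7)·(-5) + (3/7)·6 = 25/7
Medium: (3/7)·(-1) + (1/7)·(-6) + (3/7)·7 = 12/7
Highest expected payoff is 25/7, from High.

High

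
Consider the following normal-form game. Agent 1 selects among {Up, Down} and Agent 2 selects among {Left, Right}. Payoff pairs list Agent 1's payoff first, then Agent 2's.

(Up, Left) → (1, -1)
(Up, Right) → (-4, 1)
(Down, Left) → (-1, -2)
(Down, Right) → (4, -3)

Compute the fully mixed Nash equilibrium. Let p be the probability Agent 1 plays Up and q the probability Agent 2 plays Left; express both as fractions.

In a mixed NE each player is indifferent between their pure strategies, so the opponent's mix sets the indifference.
Agent 2 indifferent between Left and Right: p·(-1) + (1−p)·(-2) = p·1 + (1−p)·(-3) ⟹ (-2) + 1p = (-3) + 4p ⟹ p = 1/3.
Agent 1 indifferent between Up and Down: q·1 + (1−q)·(-4) = q·(-1) + (1−q)·4 ⟹ (-4) + 5q = 4 + (-5)q ⟹ q = 4/5.

p = 1/3, q = 4/5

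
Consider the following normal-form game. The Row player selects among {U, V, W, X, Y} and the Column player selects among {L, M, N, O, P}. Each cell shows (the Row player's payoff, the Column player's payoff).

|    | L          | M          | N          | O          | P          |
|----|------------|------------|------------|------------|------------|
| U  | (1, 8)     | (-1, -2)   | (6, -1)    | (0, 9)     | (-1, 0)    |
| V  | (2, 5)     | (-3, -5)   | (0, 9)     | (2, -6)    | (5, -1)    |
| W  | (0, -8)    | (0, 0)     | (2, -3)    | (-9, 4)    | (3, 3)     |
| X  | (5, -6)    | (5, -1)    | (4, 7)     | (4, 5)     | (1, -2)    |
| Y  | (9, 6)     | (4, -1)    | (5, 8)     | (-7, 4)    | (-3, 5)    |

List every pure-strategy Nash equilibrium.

There is no pure-strategy Nash equilibrium

Find each player's best response to every opponent strategy; NE are the intersections.
The Row player's best responses — vs L: Y (payoff 9); vs M: X (payoff 5); vs N: U (payoff 6); vs O: X (payoff 4); vs P: V (payoff 5).
The Column player's best responses — vs U: O (payoff 9); vs V: N (payoff 9); vs W: O (payoff 4); vs X: N (payoff 7); vs Y: N (payoff 8).
No cell has both players best-responding. For instance, the Row player's best reply to L is Y, but against Y the Column player prefers N over L.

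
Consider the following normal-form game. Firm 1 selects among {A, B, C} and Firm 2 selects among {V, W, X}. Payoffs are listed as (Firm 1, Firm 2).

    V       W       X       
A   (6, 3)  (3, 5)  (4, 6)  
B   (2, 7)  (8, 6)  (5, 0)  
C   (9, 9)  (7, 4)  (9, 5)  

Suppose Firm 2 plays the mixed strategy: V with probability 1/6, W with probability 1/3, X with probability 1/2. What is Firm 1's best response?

Compute Firm 1's expected payoff from each pure strategy against the given mix.
A: (1/6)·6 + (1/3)·3 + (1/2)·4 = 4
B: (1/6)·2 + (1/3)·8 + (1/2)·5 = 11/2
C: (1/6)·9 + (1/3)·7 + (1/2)·9 = 25/3
Highest expected payoff is 25/3, from C.

C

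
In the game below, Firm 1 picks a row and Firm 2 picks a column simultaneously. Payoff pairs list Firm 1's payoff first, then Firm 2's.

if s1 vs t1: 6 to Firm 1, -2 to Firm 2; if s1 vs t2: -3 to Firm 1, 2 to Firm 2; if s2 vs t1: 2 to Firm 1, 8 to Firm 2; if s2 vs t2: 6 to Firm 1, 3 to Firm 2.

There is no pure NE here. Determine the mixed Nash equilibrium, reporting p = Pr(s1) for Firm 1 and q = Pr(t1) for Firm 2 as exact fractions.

p = 5/9, q = 9/13

In a mixed NE each player is indifferent between their pure strategies, so the opponent's mix sets the indifference.
Firm 2 indifferent between t1 and t2: p·(-2) + (1−p)·8 = p·2 + (1−p)·3 ⟹ 8 + (-10)p = 3 + (-1)p ⟹ p = 5/9.
Firm 1 indifferent between s1 and s2: q·6 + (1−q)·(-3) = q·2 + (1−q)·6 ⟹ (-3) + 9q = 6 + (-4)q ⟹ q = 9/13.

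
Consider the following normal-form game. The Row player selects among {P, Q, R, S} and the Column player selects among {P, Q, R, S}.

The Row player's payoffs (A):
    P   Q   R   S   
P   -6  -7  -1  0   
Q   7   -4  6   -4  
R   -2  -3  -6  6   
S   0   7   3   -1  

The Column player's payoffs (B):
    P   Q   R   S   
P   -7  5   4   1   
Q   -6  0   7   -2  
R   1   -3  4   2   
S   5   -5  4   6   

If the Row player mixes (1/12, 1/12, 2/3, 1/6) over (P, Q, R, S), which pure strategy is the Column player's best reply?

R

The Column player's best reply maximizes expected payoff against the mix.
P: (1/12)·(-7) + (1/12)·(-6) + (2/3)·1 + (1/6)·5 = 5/12
Q: (1/12)·5 + (1/12)·0 + (2/3)·(-3) + (1/6)·(-5) = -29/12
R: (1/12)·4 + (1/12)·7 + (2/3)·4 + (1/6)·4 = 17/4
S: (1/12)·1 + (1/12)·(-2) + (2/3)·2 + (1/6)·6 = 9/4
Highest expected payoff is 17/4, from R.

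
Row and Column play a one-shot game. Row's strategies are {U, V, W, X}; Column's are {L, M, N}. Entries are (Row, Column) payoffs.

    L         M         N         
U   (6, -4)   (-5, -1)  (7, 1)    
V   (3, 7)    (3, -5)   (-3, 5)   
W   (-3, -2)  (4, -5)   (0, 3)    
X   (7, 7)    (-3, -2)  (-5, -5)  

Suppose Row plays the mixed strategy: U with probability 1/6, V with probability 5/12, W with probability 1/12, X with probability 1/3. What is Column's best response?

L

Compute Column's expected payoff from each pure strategy against the given mix.
L: (1/6)·(-4) + (5/12)·7 + (1/12)·(-2) + (1/3)·7 = 53/12
M: (1/6)·(-1) + (5/12)·(-5) + (1/12)·(-5) + (1/3)·(-2) = -10/3
N: (1/6)·1 + (5/12)·5 + (1/12)·3 + (1/3)·(-5) = 5/6
Highest expected payoff is 53/12, from L.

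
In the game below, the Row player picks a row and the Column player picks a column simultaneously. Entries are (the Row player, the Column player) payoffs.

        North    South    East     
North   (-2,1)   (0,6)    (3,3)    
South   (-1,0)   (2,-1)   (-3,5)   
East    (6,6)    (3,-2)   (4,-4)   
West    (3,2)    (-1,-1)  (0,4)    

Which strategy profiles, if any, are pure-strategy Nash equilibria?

(East, North)

A profile is a Nash equilibrium when each player is best-responding to the other.
The Row player's best responses — vs North: East (payoff 6); vs South: East (payoff 3); vs East: East (payoff 4).
The Column player's best responses — vs North: South (payoff 6); vs South: East (payoff 5); vs East: North (payoff 6); vs West: East (payoff 4).
The only mutual best response is (East, North); neither player gains by switching there.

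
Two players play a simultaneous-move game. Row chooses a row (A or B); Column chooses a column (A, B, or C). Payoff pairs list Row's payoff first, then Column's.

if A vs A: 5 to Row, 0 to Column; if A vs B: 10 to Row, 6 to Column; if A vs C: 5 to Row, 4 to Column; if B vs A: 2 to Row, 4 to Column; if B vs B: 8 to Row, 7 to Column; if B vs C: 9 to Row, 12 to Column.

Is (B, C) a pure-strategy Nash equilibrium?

Yes

Holding Column at C: Row gets 9 from B, versus 5 from A. No profitable deviation for Row.
Holding Row at B: Column gets 12 from C, versus 4 from A, 7 from B. No profitable deviation for Column either.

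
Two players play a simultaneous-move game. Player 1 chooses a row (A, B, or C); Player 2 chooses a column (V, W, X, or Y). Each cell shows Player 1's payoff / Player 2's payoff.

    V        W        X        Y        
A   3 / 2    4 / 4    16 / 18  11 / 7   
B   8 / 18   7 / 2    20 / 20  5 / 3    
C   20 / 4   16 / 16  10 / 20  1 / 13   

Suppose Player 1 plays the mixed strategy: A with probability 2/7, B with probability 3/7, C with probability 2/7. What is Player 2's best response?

X

Compute Player 2's expected payoff from each pure strategy against the given mix.
V: (2/7)·2 + (3/7)·18 + (2/7)·4 = 66/7
W: (2/7)·4 + (3/7)·2 + (2/7)·16 = 46/7
X: (2/7)·18 + (3/7)·20 + (2/7)·20 = 136/7
Y: (2/7)·7 + (3/7)·3 + (2/7)·13 = 7
Highest expected payoff is 136/7, from X.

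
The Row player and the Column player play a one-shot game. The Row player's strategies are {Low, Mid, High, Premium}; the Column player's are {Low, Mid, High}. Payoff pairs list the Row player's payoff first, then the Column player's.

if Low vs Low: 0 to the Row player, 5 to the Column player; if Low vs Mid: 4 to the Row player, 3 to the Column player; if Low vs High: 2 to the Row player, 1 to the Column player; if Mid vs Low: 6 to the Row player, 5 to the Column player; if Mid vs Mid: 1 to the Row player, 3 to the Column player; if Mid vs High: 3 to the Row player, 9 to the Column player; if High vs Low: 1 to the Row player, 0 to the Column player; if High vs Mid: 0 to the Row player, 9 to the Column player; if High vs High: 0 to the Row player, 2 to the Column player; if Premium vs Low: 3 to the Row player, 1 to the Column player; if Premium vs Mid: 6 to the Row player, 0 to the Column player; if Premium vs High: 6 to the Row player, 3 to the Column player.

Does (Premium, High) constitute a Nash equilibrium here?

Holding the Column player at High: the Row player gets 6 from Premium, versus 2 from Low, 3 from Mid, 0 from High. No profitable deviation for the Row player.
Holding the Row player at Premium: the Column player gets 3 from High, versus 1 from Low, 0 from Mid. No profitable deviation for the Column player either.

Yes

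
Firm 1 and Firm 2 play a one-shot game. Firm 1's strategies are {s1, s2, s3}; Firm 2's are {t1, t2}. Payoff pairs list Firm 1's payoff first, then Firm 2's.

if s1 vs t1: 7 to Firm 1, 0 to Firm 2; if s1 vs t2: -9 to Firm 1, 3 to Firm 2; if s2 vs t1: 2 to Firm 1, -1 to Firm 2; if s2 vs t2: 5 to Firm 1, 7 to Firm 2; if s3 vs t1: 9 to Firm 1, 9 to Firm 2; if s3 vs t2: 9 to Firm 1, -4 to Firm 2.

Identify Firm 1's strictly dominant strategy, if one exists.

s3

Check whether one of Firm 1's strategies beats all alternatives regardless of what the opponent does.
s3 strictly dominates: vs t1: 9 > each of {7, 2}; vs t2: 9 > each of {-9, 5}.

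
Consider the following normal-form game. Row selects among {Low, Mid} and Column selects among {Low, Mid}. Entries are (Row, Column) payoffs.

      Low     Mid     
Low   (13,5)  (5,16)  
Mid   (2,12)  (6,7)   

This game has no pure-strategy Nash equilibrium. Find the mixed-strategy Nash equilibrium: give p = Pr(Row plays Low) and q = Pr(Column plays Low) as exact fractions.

p = 5/16, q = 1/12

Each player's mixing probability is pinned down by making the *other* player indifferent.
Column indifferent between Low and Mid: p·5 + (1−p)·12 = p·16 + (1−p)·7 ⟹ 12 + (-7)p = 7 + 9p ⟹ p = 5/16.
Row indifferent between Low and Mid: q·13 + (1−q)·5 = q·2 + (1−q)·6 ⟹ 5 + 8q = 6 + (-4)q ⟹ q = 1/12.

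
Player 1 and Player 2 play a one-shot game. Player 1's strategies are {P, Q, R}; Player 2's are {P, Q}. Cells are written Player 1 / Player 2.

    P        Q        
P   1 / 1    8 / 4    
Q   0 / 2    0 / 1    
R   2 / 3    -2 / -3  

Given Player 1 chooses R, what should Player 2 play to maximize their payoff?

With Player 1 fixed at R, Player 2's payoffs are: P → 3, Q → -3.
The maximum is 3, achieved by P.

P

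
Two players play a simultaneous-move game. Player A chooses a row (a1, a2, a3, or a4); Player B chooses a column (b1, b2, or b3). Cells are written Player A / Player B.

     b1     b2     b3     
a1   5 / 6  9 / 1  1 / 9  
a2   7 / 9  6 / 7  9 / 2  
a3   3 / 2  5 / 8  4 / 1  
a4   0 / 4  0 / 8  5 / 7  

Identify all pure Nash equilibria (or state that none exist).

(a2, b1)

Find each player's best response to every opponent strategy; NE are the intersections.
Player A's best responses — vs b1: a2 (payoff 7); vs b2: a1 (payoff 9); vs b3: a2 (payoff 9).
Player B's best responses — vs a1: b3 (payoff 9); vs a2: b1 (payoff 9); vs a3: b2 (payoff 8); vs a4: b2 (payoff 8).
The only mutual best response is (a2, b1); neither player gains by switching there.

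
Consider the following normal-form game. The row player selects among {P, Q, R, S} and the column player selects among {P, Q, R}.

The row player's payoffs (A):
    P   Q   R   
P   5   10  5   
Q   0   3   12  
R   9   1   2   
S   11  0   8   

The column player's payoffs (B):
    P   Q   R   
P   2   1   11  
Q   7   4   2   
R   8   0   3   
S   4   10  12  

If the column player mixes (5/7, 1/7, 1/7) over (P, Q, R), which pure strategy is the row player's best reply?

S

Compute the row player's expected payoff from each pure strategy against the given mix.
P: (5/7)·5 + (1/7)·10 + (1/7)·5 = 40/7
Q: (5/7)·0 + (1/7)·3 + (1/7)·12 = 15/7
R: (5/7)·9 + (1/7)·1 + (1/7)·2 = 48/7
S: (5/7)·11 + (1/7)·0 + (1/7)·8 = 9
Highest expected payoff is 9, from S.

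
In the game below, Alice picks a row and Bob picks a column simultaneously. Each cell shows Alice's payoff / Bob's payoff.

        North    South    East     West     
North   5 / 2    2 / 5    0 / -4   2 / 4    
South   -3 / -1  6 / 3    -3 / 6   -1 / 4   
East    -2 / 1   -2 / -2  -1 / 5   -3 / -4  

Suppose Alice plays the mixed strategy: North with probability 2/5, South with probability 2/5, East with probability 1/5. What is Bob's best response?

South

Bob's best reply maximizes expected payoff against the mix.
North: (2/5)·2 + (2/5)·(-1) + (1/5)·1 = 3/5
South: (2/5)·5 + (2/5)·3 + (1/5)·(-2) = 14/5
East: (2/5)·(-4) + (2/5)·6 + (1/5)·5 = 9/5
West: (2/5)·4 + (2/5)·4 + (1/5)·(-4) = 12/5
Highest expected payoff is 14/5, from South.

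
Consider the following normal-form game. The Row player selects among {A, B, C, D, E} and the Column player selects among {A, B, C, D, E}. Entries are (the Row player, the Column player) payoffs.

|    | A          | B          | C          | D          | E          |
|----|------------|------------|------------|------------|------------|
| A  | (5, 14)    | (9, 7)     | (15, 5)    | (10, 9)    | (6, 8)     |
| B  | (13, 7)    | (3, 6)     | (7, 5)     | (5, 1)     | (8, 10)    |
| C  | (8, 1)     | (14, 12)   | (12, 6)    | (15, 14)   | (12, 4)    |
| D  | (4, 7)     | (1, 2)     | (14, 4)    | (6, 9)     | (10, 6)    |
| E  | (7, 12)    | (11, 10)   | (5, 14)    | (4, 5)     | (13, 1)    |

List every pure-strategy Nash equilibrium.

Find each player's best response to every opponent strategy; NE are the intersections.
The Row player's best responses — vs A: B (payoff 13); vs B: C (payoff 14); vs C: A (payoff 15); vs D: C (payoff 15); vs E: E (payoff 13).
The Column player's best responses — vs A: A (payoff 14); vs B: E (payoff 10); vs C: D (payoff 14); vs D: D (payoff 9); vs E: C (payoff 14).
The only mutual best response is (C, D); neither player gains by switching there.

(C, D)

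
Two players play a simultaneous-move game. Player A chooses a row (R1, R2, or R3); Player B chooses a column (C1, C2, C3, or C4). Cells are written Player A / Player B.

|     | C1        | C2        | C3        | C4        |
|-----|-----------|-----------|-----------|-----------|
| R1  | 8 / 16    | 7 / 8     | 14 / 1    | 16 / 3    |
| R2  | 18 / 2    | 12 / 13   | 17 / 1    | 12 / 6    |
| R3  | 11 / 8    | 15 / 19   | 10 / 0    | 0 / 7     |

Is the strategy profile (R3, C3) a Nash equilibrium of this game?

Holding Player B at C3: Player A gets 10 from R3 but could get 17 by switching to R2. Player A has a profitable deviation.

No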